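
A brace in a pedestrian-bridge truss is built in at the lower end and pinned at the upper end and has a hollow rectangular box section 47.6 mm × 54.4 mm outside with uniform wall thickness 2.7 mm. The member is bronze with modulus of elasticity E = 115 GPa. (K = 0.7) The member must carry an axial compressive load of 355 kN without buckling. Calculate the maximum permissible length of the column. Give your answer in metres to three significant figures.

L_max ≈ 1.09 m

Inner dimensions: h_i = 54.4 − 2×2.7 = 49.00 mm, b_i = 47.6 − 2×2.7 = 42.20 mm
Weak-axis I_min = (h_o·b_o³ − h_i·b_i³)/12 with b_o = 47.6, b_i = 42.20 mm (shorter outer/inner sides).
I_min = (54.4×47.6³ − 49.00×42.20³)/12 = 1.821×10^5 mm⁴
I = 1.821×10^-7 m⁴
At the buckling limit P_cr = P = 3.550×10^5 N
From P_cr = π²EI/(K·L)²:  L = (1/K)·√(π²EI/P_cr) = (1/0.7)·√(π²×1.15×10^11×1.821×10^-7/3.550×10^5)
L = 1.09 m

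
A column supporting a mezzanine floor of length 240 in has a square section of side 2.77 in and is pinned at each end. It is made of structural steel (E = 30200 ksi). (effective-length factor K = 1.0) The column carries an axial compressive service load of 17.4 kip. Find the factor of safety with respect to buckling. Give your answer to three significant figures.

I = a⁴/12 = 2.77⁴/12 = 4.906 in⁴
Effective length L_e = K·L = 1 × 240 = 240.0 in
P_cr = π²EI / L_e² = π² × 30200×10³ × 4.906 / 240.0² = 2.539×10^4 lb
Factor of safety n = P_cr / P = 25.388 / 17.4 = 1.46

n ≈ 1.46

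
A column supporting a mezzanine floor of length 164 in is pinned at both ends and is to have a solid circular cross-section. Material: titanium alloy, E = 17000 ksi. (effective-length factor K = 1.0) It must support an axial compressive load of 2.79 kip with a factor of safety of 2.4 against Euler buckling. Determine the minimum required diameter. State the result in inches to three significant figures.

Required P_cr = n·P = 2.4 × 2.79 = 6.696 kip
L_e = K·L = 1 × 164 = 164.0 in
Required I = P_cr·L_e²/(π²E) = 6.696×10^3 × 164.0² / (π² × 1.70×10^7) = 1.073 in⁴
Solid circle: I = πd⁴/64  ⇒  d = (64I/π)^(1/4) = (64×1.073/π)^(1/4) = 2.16 in

d ≈ 2.16 in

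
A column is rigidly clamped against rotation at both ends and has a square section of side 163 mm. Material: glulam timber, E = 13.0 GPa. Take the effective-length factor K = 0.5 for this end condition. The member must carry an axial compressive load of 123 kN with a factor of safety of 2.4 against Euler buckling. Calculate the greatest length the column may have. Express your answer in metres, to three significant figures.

L_max ≈ 10.1 m

I = a⁴/12 = 163⁴/12 = 5.883×10^7 mm⁴
I = 5.883×10^-5 m⁴
Required critical load P_cr = n·P = 2.4 × 123 = 295.2 kN = 2.952×10^5 N
From P_cr = π²EI/(K·L)²:  L = (1/K)·√(π²EI/P_cr) = (1/0.5)·√(π²×1.30×10^10×5.883×10^-5/2.952×10^5)
L = 10.1 m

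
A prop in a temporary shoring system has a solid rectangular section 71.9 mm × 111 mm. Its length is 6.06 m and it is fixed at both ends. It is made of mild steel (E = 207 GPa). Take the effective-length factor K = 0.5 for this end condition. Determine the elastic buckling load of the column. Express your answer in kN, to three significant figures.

Buckling occurs about the weak axis: I_min = h·b³/12 with b = 71.9 mm (the shorter side).
I_min = 111×71.9³/12 = 3.438×10^6 mm⁴
I = 3.438×10^6 mm⁴ = 3.438×10^-6 m⁴
Effective length L_e = K·L = 0.5 × 6.06 = 3.030 m
P_cr = π²EI / L_e² = π² × 207×10⁹ × 3.438×10^-6 / 3.030² = 7.651×10^5 N

P_cr ≈ 765 kN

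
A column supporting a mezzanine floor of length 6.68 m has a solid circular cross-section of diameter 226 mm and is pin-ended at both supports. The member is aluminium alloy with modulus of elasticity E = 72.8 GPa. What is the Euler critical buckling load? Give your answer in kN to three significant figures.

I = πd⁴/64 = π×226⁴/64 = 1.281×10^8 mm⁴
I = 1.281×10^8 mm⁴ = 1.281×10^-4 m⁴
Effective length L_e = K·L = 1 × 6.68 = 6.680 m
P_cr = π²EI / L_e² = π² × 72.8×10⁹ × 1.281×10^-4 / 6.680² = 2.062×10^6 N

P_cr ≈ 2060 kN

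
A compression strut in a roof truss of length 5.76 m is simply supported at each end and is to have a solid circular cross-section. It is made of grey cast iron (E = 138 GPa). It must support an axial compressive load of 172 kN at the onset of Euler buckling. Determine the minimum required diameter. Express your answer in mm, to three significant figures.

d ≈ 96.1 mm

L_e = K·L = 1 × 5.76 = 5.760 m
Required I = P_cr·L_e²/(π²E) = 1.720×10^5 × 5.760² / (π² × 1.38×10^11) = 4.190×10^-6 m⁴
I_req = 4.190×10^6 mm⁴
Solid circle: I = πd⁴/64  ⇒  d = (64I/π)^(1/4) = (64×4.190×10^6/π)^(1/4) = 96.1 mm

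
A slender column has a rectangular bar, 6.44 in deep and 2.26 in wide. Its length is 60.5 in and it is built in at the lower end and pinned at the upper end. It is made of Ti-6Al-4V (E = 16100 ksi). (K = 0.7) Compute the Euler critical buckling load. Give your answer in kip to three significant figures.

P_cr ≈ 549 kip

Buckling occurs about the weak axis: I_min = h·b³/12 with b = 2.26 in (the shorter side).
I_min = 6.44×2.26³/12 = 6.195 in⁴
Effective length L_e = K·L = 0.7 × 60.5 = 42.35 in
P_cr = π²EI / L_e² = π² × 16100×10³ × 6.195 / 42.35² = 5.488×10^5 lb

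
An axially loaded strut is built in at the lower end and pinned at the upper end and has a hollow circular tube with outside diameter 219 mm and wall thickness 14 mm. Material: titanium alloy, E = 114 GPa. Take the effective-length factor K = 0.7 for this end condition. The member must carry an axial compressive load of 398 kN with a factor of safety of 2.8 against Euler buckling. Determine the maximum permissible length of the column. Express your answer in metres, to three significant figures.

L_max ≈ 9.90 m

Inner diameter d_i = 219 − 2×14 = 191.0 mm
I = π(d_o⁴ − d_i⁴)/64 = π(219⁴ − 191.0⁴)/64 = 4.759×10^7 mm⁴
I = 4.759×10^-5 m⁴
Required critical load P_cr = n·P = 2.8 × 398 = 1114 kN = 1.114×10^6 N
From P_cr = π²EI/(K·L)²:  L = (1/K)·√(π²EI/P_cr) = (1/0.7)·√(π²×1.14×10^11×4.759×10^-5/1.114×10^6)
L = 9.90 m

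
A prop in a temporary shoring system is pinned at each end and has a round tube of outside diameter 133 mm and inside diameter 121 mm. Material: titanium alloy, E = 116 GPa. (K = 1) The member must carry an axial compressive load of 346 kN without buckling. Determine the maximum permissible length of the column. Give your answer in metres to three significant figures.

d_o = 133 mm, d_i = 121 mm
I = π(d_o⁴ − d_i⁴)/64 = π(133⁴ − 121.0⁴)/64 = 4.837×10^6 mm⁴
I = 4.837×10^-6 m⁴
At the buckling limit P_cr = P = 3.460×10^5 N
From P_cr = π²EI/(K·L)²:  L = (1/K)·√(π²EI/P_cr) = (1/1)·√(π²×1.16×10^11×4.837×10^-6/3.460×10^5)
L = 4.00 m

L_max ≈ 4.00 m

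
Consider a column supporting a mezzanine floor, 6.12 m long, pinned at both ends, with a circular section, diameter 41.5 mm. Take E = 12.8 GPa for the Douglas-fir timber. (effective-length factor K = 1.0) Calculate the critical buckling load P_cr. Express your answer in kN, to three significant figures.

I = πd⁴/64 = π×41.5⁴/64 = 1.456×10^5 mm⁴
I = 1.456×10^5 mm⁴ = 1.456×10^-7 m⁴
Effective length L_e = K·L = 1 × 6.12 = 6.120 m
P_cr = π²EI / L_e² = π² × 12.8×10⁹ × 1.456×10^-7 / 6.120² = 491.1 N

P_cr ≈ 0.491 kN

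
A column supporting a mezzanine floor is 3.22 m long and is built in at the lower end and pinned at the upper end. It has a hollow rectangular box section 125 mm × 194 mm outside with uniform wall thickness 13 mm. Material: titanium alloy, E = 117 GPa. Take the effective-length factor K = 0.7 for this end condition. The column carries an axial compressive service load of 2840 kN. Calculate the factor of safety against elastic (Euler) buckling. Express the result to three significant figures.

Inner dimensions: h_i = 194 − 2×13 = 168.0 mm, b_i = 125 − 2×13 = 99.00 mm
Weak-axis I_min = (h_o·b_o³ − h_i·b_i³)/12 with b_o = 125, b_i = 99.00 mm (shorter outer/inner sides).
I_min = (194×125³ − 168.0×99.00³)/12 = 1.799×10^7 mm⁴
I = 1.799×10^7 mm⁴ = 1.799×10^-5 m⁴
Effective length L_e = K·L = 0.7 × 3.22 = 2.254 m
P_cr = π²EI / L_e² = π² × 117×10⁹ × 1.799×10^-5 / 2.254² = 4.089×10^6 N
Factor of safety n = P_cr / P = 4089.2 / 2840 = 1.44

n ≈ 1.44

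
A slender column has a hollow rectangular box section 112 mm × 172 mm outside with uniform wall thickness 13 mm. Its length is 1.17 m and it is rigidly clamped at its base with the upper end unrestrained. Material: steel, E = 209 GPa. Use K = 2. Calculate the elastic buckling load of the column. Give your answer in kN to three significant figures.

P_cr ≈ 4670 kN

Inner dimensions: h_i = 172 − 2×13 = 146.0 mm, b_i = 112 − 2×13 = 86.00 mm
Weak-axis I_min = (h_o·b_o³ − h_i·b_i³)/12 with b_o = 112, b_i = 86.00 mm (shorter outer/inner sides).
I_min = (172×112³ − 146.0×86.00³)/12 = 1.240×10^7 mm⁴
I = 1.240×10^7 mm⁴ = 1.240×10^-5 m⁴
Effective length L_e = K·L = 2 × 1.17 = 2.340 m
P_cr = π²EI / L_e² = π² × 209×10⁹ × 1.240×10^-5 / 2.340² = 4.671×10^6 N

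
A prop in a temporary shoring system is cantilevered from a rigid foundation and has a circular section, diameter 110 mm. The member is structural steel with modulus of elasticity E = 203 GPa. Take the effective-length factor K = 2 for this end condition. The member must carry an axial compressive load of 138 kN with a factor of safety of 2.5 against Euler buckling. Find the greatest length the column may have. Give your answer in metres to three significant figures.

I = πd⁴/64 = π×110⁴/64 = 7.187×10^6 mm⁴
I = 7.187×10^-6 m⁴
Required critical load P_cr = n·P = 2.5 × 138 = 345.0 kN = 3.450×10^5 N
From P_cr = π²EI/(K·L)²:  L = (1/K)·√(π²EI/P_cr) = (1/2)·√(π²×2.03×10^11×7.187×10^-6/3.450×10^5)
L = 3.23 m

L_max ≈ 3.23 m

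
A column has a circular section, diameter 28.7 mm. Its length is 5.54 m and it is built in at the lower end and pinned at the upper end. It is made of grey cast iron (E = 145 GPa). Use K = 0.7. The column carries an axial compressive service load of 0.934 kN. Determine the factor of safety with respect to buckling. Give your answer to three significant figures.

n ≈ 3.39

I = πd⁴/64 = π×28.7⁴/64 = 3.330×10^4 mm⁴
I = 3.330×10^4 mm⁴ = 3.330×10^-8 m⁴
Effective length L_e = K·L = 0.7 × 5.54 = 3.878 m
P_cr = π²EI / L_e² = π² × 145×10⁹ × 3.330×10^-8 / 3.878² = 3.169×10^3 N
Factor of safety n = P_cr / P = 3.1692 / 0.934 = 3.39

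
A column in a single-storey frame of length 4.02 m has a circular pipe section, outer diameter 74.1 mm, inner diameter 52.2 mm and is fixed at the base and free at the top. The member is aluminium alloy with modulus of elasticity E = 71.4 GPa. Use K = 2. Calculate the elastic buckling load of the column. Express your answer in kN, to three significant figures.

P_cr ≈ 12.2 kN

d_o = 74.1 mm, d_i = 52.2 mm
I = π(d_o⁴ − d_i⁴)/64 = π(74.1⁴ − 52.20⁴)/64 = 1.115×10^6 mm⁴
I = 1.115×10^6 mm⁴ = 1.115×10^-6 m⁴
Effective length L_e = K·L = 2 × 4.02 = 8.040 m
P_cr = π²EI / L_e² = π² × 71.4×10⁹ × 1.115×10^-6 / 8.040² = 1.216×10^4 N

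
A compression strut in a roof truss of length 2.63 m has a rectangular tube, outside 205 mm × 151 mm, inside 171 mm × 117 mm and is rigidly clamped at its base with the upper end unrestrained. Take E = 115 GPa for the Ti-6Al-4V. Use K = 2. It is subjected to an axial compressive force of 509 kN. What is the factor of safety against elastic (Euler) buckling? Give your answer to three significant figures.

Weak-axis I_min = (h_o·b_o³ − h_i·b_i³)/12 with b_o = 151, b_i = 117.0 mm (shorter outer/inner sides).
I_min = (205×151³ − 171.0×117.0³)/12 = 3.599×10^7 mm⁴
I = 3.599×10^7 mm⁴ = 3.599×10^-5 m⁴
Effective length L_e = K·L = 2 × 2.63 = 5.260 m
P_cr = π²EI / L_e² = π² × 115×10⁹ × 3.599×10^-5 / 5.260² = 1.477×10^6 N
Factor of safety n = P_cr / P = 1476.6 / 509 = 2.90

n ≈ 2.90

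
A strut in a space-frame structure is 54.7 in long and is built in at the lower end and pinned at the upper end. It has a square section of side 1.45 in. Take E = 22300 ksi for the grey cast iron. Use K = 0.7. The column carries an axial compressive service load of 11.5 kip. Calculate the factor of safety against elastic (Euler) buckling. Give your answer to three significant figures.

n ≈ 4.81

I = a⁴/12 = 1.45⁴/12 = 0.3684 in⁴
Effective length L_e = K·L = 0.7 × 54.7 = 38.29 in
P_cr = π²EI / L_e² = π² × 22300×10³ × 0.3684 / 38.29² = 5.530×10^4 lb
Factor of safety n = P_cr / P = 55.300 / 11.5 = 4.81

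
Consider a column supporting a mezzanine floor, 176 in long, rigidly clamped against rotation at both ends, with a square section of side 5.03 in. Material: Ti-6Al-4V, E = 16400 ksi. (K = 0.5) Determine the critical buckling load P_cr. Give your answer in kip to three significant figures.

P_cr ≈ 1110 kip

I = a⁴/12 = 5.03⁴/12 = 53.34 in⁴
Effective length L_e = K·L = 0.5 × 176 = 88.00 in
P_cr = π²EI / L_e² = π² × 16400×10³ × 53.34 / 88.00² = 1.115×10^6 lb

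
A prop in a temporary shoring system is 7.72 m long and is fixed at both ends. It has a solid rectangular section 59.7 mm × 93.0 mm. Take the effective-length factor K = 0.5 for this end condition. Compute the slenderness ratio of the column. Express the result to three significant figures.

For a rectangle r_min = b/√12 = 59.7/√12 = 17.23 mm
L_e = K·L = 0.5 × 7.72 m = 3.860 m = 3860.0 mm
λ = L_e / r_min = 3860.0 / 17.23 = 224

λ ≈ 224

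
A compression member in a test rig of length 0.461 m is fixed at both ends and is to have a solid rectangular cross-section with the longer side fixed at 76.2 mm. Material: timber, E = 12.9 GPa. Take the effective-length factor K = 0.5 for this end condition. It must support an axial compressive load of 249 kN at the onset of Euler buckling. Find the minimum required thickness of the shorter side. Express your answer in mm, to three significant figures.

b ≈ 25.4 mm

L_e = K·L = 0.5 × 0.461 = 0.2305 m
Required I = P_cr·L_e²/(π²E) = 2.490×10^5 × 0.2305² / (π² × 1.29×10^10) = 1.039×10^-7 m⁴
I_req = 1.039×10^5 mm⁴
Rectangle, weak axis: I_min = h·b³/12 with h = 76.2 mm fixed  ⇒  b = (12I/h)^(1/3) = 25.4 mm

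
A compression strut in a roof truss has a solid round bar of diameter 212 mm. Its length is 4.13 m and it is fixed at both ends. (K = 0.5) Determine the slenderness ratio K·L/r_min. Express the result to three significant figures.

λ ≈ 39.0

For a solid circle r = d/4 = 212/4 = 53.00 mm
L_e = K·L = 0.5 × 4.13 m = 2.065 m = 2065.0 mm
λ = L_e / r_min = 2065.0 / 53.00 = 39.0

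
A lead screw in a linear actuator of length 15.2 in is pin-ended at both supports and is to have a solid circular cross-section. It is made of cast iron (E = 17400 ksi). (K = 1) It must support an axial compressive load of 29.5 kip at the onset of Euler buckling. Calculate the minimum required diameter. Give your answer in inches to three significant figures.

L_e = K·L = 1 × 15.2 = 15.20 in
Required I = P_cr·L_e²/(π²E) = 2.950×10^4 × 15.20² / (π² × 1.74×10^7) = 3.969×10^-2 in⁴
Solid circle: I = πd⁴/64  ⇒  d = (64I/π)^(1/4) = (64×3.969×10^-2/π)^(1/4) = 0.948 in

d ≈ 0.948 in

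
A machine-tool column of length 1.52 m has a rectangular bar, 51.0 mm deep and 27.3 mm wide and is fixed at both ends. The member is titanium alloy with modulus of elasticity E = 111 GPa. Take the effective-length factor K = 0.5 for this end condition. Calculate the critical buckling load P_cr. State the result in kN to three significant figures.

Buckling occurs about the weak axis: I_min = h·b³/12 with b = 27.3 mm (the shorter side).
I_min = 51.0×27.3³/12 = 8.647×10^4 mm⁴
I = 8.647×10^4 mm⁴ = 8.647×10^-8 m⁴
Effective length L_e = K·L = 0.5 × 1.52 = 0.7600 m
P_cr = π²EI / L_e² = π² × 111×10⁹ × 8.647×10^-8 / 0.7600² = 1.640×10^5 N

P_cr ≈ 164 kN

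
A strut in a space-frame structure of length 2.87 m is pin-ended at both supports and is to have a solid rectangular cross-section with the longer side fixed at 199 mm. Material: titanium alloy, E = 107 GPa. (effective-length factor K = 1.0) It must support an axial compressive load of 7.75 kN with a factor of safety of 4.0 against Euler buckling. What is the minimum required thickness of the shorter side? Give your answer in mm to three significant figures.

Required P_cr = n·P = 4.0 × 7.75 = 31.00 kN
L_e = K·L = 1 × 2.87 = 2.870 m
Required I = P_cr·L_e²/(π²E) = 3.100×10^4 × 2.870² / (π² × 1.07×10^11) = 2.418×10^-7 m⁴
I_req = 2.418×10^5 mm⁴
Rectangle, weak axis: I_min = h·b³/12 with h = 199 mm fixed  ⇒  b = (12I/h)^(1/3) = 24.4 mm

b ≈ 24.4 mm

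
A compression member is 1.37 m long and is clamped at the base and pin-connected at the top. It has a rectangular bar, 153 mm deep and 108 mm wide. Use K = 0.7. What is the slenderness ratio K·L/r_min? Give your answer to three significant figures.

λ ≈ 30.8

For a rectangle r_min = b/√12 = 108/√12 = 31.18 mm
L_e = K·L = 0.7 × 1.37 m = 0.9590 m = 959.00 mm
λ = L_e / r_min = 959.00 / 31.18 = 30.8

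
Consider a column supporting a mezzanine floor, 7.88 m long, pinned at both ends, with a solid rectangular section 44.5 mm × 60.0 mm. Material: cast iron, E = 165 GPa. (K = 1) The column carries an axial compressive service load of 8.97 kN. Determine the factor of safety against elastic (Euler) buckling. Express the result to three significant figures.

n ≈ 1.29

Buckling occurs about the weak axis: I_min = h·b³/12 with b = 44.5 mm (the shorter side).
I_min = 60.0×44.5³/12 = 4.406×10^5 mm⁴
I = 4.406×10^5 mm⁴ = 4.406×10^-7 m⁴
Effective length L_e = K·L = 1 × 7.88 = 7.880 m
P_cr = π²EI / L_e² = π² × 165×10⁹ × 4.406×10^-7 / 7.880² = 1.156×10^4 N
Factor of safety n = P_cr / P = 11.555 / 8.97 = 1.29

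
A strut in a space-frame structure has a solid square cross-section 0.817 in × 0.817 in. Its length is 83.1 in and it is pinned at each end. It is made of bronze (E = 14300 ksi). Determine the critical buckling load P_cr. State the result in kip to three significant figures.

I = a⁴/12 = 0.817⁴/12 = 3.713×10^-2 in⁴
Effective length L_e = K·L = 1 × 83.1 = 83.10 in
P_cr = π²EI / L_e² = π² × 14300×10³ × 3.713×10^-2 / 83.10² = 758.8 lb

P_cr ≈ 0.759 kip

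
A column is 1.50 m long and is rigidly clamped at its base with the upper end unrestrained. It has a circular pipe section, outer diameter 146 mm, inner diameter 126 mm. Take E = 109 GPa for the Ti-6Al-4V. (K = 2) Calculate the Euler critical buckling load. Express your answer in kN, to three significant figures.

d_o = 146 mm, d_i = 126 mm
I = π(d_o⁴ − d_i⁴)/64 = π(146⁴ − 126.0⁴)/64 = 9.932×10^6 mm⁴
I = 9.932×10^6 mm⁴ = 9.932×10^-6 m⁴
Effective length L_e = K·L = 2 × 1.50 = 3.000 m
P_cr = π²EI / L_e² = π² × 109×10⁹ × 9.932×10^-6 / 3.000² = 1.187×10^6 N

P_cr ≈ 1190 kN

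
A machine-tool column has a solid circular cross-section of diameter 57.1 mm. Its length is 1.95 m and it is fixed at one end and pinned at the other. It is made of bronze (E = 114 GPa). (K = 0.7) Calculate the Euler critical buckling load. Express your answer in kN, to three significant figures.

P_cr ≈ 315 kN

I = πd⁴/64 = π×57.1⁴/64 = 5.218×10^5 mm⁴
I = 5.218×10^5 mm⁴ = 5.218×10^-7 m⁴
Effective length L_e = K·L = 0.7 × 1.95 = 1.365 m
P_cr = π²EI / L_e² = π² × 114×10⁹ × 5.218×10^-7 / 1.365² = 3.151×10^5 N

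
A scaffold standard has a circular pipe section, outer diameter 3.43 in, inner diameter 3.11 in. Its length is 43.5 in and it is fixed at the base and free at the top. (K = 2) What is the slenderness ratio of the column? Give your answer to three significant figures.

λ ≈ 75.2

d_o = 3.43 in, d_i = 3.11 in
I = π(d_o⁴ − d_i⁴)/64 = π(3.43⁴ − 3.110⁴)/64 = 2.202 in⁴
A = 1.644 in²;  r_min = √(I/A) = √(2.202/1.644) = 1.158 in
L_e = K·L = 2 × 43.5 = 87.00 in
λ = L_e / r_min = 87.000 / 1.158 = 75.2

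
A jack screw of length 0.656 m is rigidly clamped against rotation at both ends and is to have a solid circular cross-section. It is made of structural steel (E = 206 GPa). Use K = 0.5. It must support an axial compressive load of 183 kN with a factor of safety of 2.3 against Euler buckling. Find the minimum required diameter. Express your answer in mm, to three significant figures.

d ≈ 26.0 mm

Required P_cr = n·P = 2.3 × 183 = 420.9 kN
L_e = K·L = 0.5 × 0.656 = 0.3280 m
Required I = P_cr·L_e²/(π²E) = 4.209×10^5 × 0.3280² / (π² × 2.06×10^11) = 2.227×10^-8 m⁴
I_req = 2.227×10^4 mm⁴
Solid circle: I = πd⁴/64  ⇒  d = (64I/π)^(1/4) = (64×2.227×10^4/π)^(1/4) = 26.0 mm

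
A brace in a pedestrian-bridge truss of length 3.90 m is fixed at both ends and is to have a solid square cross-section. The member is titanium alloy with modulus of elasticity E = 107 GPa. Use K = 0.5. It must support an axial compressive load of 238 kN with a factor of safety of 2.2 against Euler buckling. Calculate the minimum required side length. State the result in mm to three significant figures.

Required P_cr = n·P = 2.2 × 238 = 523.6 kN
L_e = K·L = 0.5 × 3.90 = 1.950 m
Required I = P_cr·L_e²/(π²E) = 5.236×10^5 × 1.950² / (π² × 1.07×10^11) = 1.885×10^-6 m⁴
I_req = 1.885×10^6 mm⁴
Solid square: I = a⁴/12  ⇒  a = (12I)^(1/4) = (12×1.885×10^6)^(1/4) = 69.0 mm

a ≈ 69.0 mm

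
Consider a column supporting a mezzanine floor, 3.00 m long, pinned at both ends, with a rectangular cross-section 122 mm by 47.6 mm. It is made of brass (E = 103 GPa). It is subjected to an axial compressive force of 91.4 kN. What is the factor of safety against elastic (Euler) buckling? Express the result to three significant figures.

Buckling occurs about the weak axis: I_min = h·b³/12 with b = 47.6 mm (the shorter side).
I_min = 122×47.6³/12 = 1.096×10^6 mm⁴
I = 1.096×10^6 mm⁴ = 1.096×10^-6 m⁴
Effective length L_e = K·L = 1 × 3.00 = 3.000 m
P_cr = π²EI / L_e² = π² × 103×10⁹ × 1.096×10^-6 / 3.000² = 1.238×10^5 N
Factor of safety n = P_cr / P = 123.85 / 91.4 = 1.36

n ≈ 1.36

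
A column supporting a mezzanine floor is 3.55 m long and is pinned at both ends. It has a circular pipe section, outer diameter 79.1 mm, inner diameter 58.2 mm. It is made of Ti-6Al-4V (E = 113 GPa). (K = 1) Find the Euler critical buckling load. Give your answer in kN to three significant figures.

d_o = 79.1 mm, d_i = 58.2 mm
I = π(d_o⁴ − d_i⁴)/64 = π(79.1⁴ − 58.20⁴)/64 = 1.358×10^6 mm⁴
I = 1.358×10^6 mm⁴ = 1.358×10^-6 m⁴
Effective length L_e = K·L = 1 × 3.55 = 3.550 m
P_cr = π²EI / L_e² = π² × 113×10⁹ × 1.358×10^-6 / 3.550² = 1.202×10^5 N

P_cr ≈ 120 kN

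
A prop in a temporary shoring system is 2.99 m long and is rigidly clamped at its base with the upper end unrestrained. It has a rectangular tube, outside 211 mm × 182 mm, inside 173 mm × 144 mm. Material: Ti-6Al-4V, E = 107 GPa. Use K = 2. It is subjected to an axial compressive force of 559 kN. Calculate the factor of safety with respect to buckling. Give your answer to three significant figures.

n ≈ 3.33

Weak-axis I_min = (h_o·b_o³ − h_i·b_i³)/12 with b_o = 182, b_i = 144.0 mm (shorter outer/inner sides).
I_min = (211×182³ − 173.0×144.0³)/12 = 6.295×10^7 mm⁴
I = 6.295×10^7 mm⁴ = 6.295×10^-5 m⁴
Effective length L_e = K·L = 2 × 2.99 = 5.980 m
P_cr = π²EI / L_e² = π² × 107×10⁹ × 6.295×10^-5 / 5.980² = 1.859×10^6 N
Factor of safety n = P_cr / P = 1859.1 / 559 = 3.33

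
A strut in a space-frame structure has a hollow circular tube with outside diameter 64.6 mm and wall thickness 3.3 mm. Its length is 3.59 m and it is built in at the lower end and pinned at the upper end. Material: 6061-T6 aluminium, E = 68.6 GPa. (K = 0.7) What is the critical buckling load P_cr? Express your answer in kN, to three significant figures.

Inner diameter d_i = 64.6 − 2×3.3 = 58.00 mm
I = π(d_o⁴ − d_i⁴)/64 = π(64.6⁴ − 58.00⁴)/64 = 2.994×10^5 mm⁴
I = 2.994×10^5 mm⁴ = 2.994×10^-7 m⁴
Effective length L_e = K·L = 0.7 × 3.59 = 2.513 m
P_cr = π²EI / L_e² = π² × 68.6×10⁹ × 2.994×10^-7 / 2.513² = 3.210×10^4 N

P_cr ≈ 32.1 kN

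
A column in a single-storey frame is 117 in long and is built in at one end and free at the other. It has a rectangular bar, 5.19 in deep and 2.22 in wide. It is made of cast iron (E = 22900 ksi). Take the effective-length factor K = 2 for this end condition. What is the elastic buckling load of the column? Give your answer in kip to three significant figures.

P_cr ≈ 19.5 kip

Buckling occurs about the weak axis: I_min = h·b³/12 with b = 2.22 in (the shorter side).
I_min = 5.19×2.22³/12 = 4.732 in⁴
Effective length L_e = K·L = 2 × 117 = 234.0 in
P_cr = π²EI / L_e² = π² × 22900×10³ × 4.732 / 234.0² = 1.953×10^4 lb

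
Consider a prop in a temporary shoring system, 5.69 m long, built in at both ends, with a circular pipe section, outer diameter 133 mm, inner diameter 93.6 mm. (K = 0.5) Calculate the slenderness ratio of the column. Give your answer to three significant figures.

d_o = 133 mm, d_i = 93.6 mm
I = π(d_o⁴ − d_i⁴)/64 = π(133⁴ − 93.60⁴)/64 = 1.159×10^7 mm⁴
A = 7.012×10^3 mm²;  r_min = √(I/A) = √(1.159×10^7/7.012×10^3) = 40.66 mm
L_e = K·L = 0.5 × 5.69 m = 2.845 m = 2845.0 mm
λ = L_e / r_min = 2845.0 / 40.66 = 70.0

λ ≈ 70.0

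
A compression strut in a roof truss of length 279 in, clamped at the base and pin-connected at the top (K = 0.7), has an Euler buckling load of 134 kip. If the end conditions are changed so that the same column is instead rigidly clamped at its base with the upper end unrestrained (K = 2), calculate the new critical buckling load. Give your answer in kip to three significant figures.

P_cr ≈ 16.4 kip

P_cr ∝ 1/K², so P_cr,new = P_cr,old × (K_old/K_new)² = 134 × (0.7/2)²
= 134 × 0.1225 = 16.4 kip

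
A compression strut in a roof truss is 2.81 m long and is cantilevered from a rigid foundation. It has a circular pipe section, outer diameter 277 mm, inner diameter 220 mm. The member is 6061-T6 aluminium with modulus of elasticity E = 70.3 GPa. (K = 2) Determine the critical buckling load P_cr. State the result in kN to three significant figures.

P_cr ≈ 3820 kN

d_o = 277 mm, d_i = 220 mm
I = π(d_o⁴ − d_i⁴)/64 = π(277⁴ − 220.0⁴)/64 = 1.740×10^8 mm⁴
I = 1.740×10^8 mm⁴ = 1.740×10^-4 m⁴
Effective length L_e = K·L = 2 × 2.81 = 5.620 m
P_cr = π²EI / L_e² = π² × 70.3×10⁹ × 1.740×10^-4 / 5.620² = 3.822×10^6 N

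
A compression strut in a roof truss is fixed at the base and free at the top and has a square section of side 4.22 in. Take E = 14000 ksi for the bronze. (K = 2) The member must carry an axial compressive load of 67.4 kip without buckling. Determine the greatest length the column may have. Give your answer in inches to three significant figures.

I = a⁴/12 = 4.22⁴/12 = 26.43 in⁴
At the buckling limit P_cr = P = 6.740×10^4 lb
From P_cr = π²EI/(K·L)²:  L = (1/K)·√(π²EI/P_cr) = (1/2)·√(π²×1.40×10^7×26.43/6.740×10^4)
L = 116 in

L_max ≈ 116 in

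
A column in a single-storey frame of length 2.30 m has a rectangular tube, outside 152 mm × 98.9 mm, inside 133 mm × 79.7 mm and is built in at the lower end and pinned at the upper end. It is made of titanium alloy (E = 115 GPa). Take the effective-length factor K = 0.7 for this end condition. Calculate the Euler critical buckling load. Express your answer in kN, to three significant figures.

Weak-axis I_min = (h_o·b_o³ − h_i·b_i³)/12 with b_o = 98.9, b_i = 79.70 mm (shorter outer/inner sides).
I_min = (152×98.9³ − 133.0×79.70³)/12 = 6.642×10^6 mm⁴
I = 6.642×10^6 mm⁴ = 6.642×10^-6 m⁴
Effective length L_e = K·L = 0.7 × 2.30 = 1.610 m
P_cr = π²EI / L_e² = π² × 115×10⁹ × 6.642×10^-6 / 1.610² = 2.908×10^6 N

P_cr ≈ 2910 kN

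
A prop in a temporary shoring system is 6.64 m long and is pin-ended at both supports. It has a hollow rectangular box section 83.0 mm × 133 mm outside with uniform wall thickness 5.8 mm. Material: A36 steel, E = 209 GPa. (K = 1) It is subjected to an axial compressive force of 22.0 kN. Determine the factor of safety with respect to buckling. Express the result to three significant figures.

Inner dimensions: h_i = 133 − 2×5.8 = 121.4 mm, b_i = 83.0 − 2×5.8 = 71.40 mm
Weak-axis I_min = (h_o·b_o³ − h_i·b_i³)/12 with b_o = 83.0, b_i = 71.40 mm (shorter outer/inner sides).
I_min = (133×83.0³ − 121.4×71.40³)/12 = 2.655×10^6 mm⁴
I = 2.655×10^6 mm⁴ = 2.655×10^-6 m⁴
Effective length L_e = K·L = 1 × 6.64 = 6.640 m
P_cr = π²EI / L_e² = π² × 209×10⁹ × 2.655×10^-6 / 6.640² = 1.242×10^5 N
Factor of safety n = P_cr / P = 124.21 / 22.0 = 5.65

n ≈ 5.65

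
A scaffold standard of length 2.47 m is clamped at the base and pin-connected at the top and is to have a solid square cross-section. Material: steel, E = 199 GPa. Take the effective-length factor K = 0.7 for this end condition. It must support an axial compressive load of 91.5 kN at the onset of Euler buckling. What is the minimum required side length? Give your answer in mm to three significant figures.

L_e = K·L = 0.7 × 2.47 = 1.729 m
Required I = P_cr·L_e²/(π²E) = 9.150×10^4 × 1.729² / (π² × 1.99×10^11) = 1.393×10^-7 m⁴
I_req = 1.393×10^5 mm⁴
Solid square: I = a⁴/12  ⇒  a = (12I)^(1/4) = (12×1.393×10^5)^(1/4) = 36.0 mm

a ≈ 36.0 mm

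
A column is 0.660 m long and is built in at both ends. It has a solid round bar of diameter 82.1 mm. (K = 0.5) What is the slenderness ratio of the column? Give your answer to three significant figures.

λ ≈ 16.1

For a solid circle r = d/4 = 82.1/4 = 20.52 mm
L_e = K·L = 0.5 × 0.660 m = 0.3300 m = 330.00 mm
λ = L_e / r_min = 330.00 / 20.52 = 16.1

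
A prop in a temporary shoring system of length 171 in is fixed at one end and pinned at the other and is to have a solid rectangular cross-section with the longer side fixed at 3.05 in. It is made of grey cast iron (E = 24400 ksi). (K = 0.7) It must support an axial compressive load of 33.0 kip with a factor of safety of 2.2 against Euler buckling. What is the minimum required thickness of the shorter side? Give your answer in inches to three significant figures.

b ≈ 2.57 in

Required P_cr = n·P = 2.2 × 33.0 = 72.60 kip
L_e = K·L = 0.7 × 171 = 119.7 in
Required I = P_cr·L_e²/(π²E) = 7.260×10^4 × 119.7² / (π² × 2.44×10^7) = 4.320 in⁴
Rectangle, weak axis: I_min = h·b³/12 with h = 3.05 in fixed  ⇒  b = (12I/h)^(1/3) = 2.57 in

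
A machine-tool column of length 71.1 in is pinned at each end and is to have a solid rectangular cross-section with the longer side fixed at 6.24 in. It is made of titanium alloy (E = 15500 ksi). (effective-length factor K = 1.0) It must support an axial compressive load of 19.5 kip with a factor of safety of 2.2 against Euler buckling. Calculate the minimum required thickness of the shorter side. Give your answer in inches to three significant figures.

b ≈ 1.40 in

Required P_cr = n·P = 2.2 × 19.5 = 42.90 kip
L_e = K·L = 1 × 71.1 = 71.10 in
Required I = P_cr·L_e²/(π²E) = 4.290×10^4 × 71.10² / (π² × 1.55×10^7) = 1.418 in⁴
Rectangle, weak axis: I_min = h·b³/12 with h = 6.24 in fixed  ⇒  b = (12I/h)^(1/3) = 1.40 in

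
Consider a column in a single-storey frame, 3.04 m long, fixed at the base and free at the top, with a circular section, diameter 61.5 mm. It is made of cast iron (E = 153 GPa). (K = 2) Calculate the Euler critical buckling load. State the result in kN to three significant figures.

P_cr ≈ 28.7 kN

I = πd⁴/64 = π×61.5⁴/64 = 7.022×10^5 mm⁴
I = 7.022×10^5 mm⁴ = 7.022×10^-7 m⁴
Effective length L_e = K·L = 2 × 3.04 = 6.080 m
P_cr = π²EI / L_e² = π² × 153×10⁹ × 7.022×10^-7 / 6.080² = 2.868×10^4 N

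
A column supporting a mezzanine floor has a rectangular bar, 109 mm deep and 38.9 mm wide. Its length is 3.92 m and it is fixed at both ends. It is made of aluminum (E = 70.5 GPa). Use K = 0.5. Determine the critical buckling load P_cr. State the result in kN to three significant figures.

P_cr ≈ 96.8 kN

Buckling occurs about the weak axis: I_min = h·b³/12 with b = 38.9 mm (the shorter side).
I_min = 109×38.9³/12 = 5.347×10^5 mm⁴
I = 5.347×10^5 mm⁴ = 5.347×10^-7 m⁴
Effective length L_e = K·L = 0.5 × 3.92 = 1.960 m
P_cr = π²EI / L_e² = π² × 70.5×10⁹ × 5.347×10^-7 / 1.960² = 9.684×10^4 N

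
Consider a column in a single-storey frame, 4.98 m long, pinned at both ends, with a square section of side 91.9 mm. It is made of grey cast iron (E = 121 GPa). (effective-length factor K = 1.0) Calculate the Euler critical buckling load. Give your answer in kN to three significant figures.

P_cr ≈ 286 kN

I = a⁴/12 = 91.9⁴/12 = 5.944×10^6 mm⁴
I = 5.944×10^6 mm⁴ = 5.944×10^-6 m⁴
Effective length L_e = K·L = 1 × 4.98 = 4.980 m
P_cr = π²EI / L_e² = π² × 121×10⁹ × 5.944×10^-6 / 4.980² = 2.862×10^5 N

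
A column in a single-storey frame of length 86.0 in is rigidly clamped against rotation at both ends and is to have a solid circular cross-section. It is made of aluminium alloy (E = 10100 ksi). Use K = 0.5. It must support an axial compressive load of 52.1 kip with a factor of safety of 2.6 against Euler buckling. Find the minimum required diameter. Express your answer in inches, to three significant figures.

d ≈ 2.67 in

Required P_cr = n·P = 2.6 × 52.1 = 135.5 kip
L_e = K·L = 0.5 × 86.0 = 43.00 in
Required I = P_cr·L_e²/(π²E) = 1.355×10^5 × 43.00² / (π² × 1.01×10^7) = 2.513 in⁴
Solid circle: I = πd⁴/64  ⇒  d = (64I/π)^(1/4) = (64×2.513/π)^(1/4) = 2.67 in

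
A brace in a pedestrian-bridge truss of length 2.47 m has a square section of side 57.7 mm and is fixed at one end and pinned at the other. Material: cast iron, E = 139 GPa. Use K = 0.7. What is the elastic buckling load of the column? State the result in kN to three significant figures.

P_cr ≈ 424 kN

I = a⁴/12 = 57.7⁴/12 = 9.237×10^5 mm⁴
I = 9.237×10^5 mm⁴ = 9.237×10^-7 m⁴
Effective length L_e = K·L = 0.7 × 2.47 = 1.729 m
P_cr = π²EI / L_e² = π² × 139×10⁹ × 9.237×10^-7 / 1.729² = 4.239×10^5 N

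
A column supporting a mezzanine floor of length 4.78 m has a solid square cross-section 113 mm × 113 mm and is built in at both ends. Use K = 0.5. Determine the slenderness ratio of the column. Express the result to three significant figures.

λ ≈ 73.3

For a square r = a/√12 = 113/√12 = 32.62 mm
L_e = K·L = 0.5 × 4.78 m = 2.390 m = 2390.0 mm
λ = L_e / r_min = 2390.0 / 32.62 = 73.3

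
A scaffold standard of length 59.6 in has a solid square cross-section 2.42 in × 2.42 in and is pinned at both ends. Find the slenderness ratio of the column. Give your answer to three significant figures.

For a square r = a/√12 = 2.42/√12 = 0.6986 in
L_e = K·L = 1 × 59.6 = 59.60 in
λ = L_e / r_min = 59.600 / 0.6986 = 85.3

λ ≈ 85.3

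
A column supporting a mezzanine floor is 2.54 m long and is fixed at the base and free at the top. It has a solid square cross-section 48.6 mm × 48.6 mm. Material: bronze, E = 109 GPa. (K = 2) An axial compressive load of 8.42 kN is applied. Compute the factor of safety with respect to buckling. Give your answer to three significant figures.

n ≈ 2.30

I = a⁴/12 = 48.6⁴/12 = 4.649×10^5 mm⁴
I = 4.649×10^5 mm⁴ = 4.649×10^-7 m⁴
Effective length L_e = K·L = 2 × 2.54 = 5.080 m
P_cr = π²EI / L_e² = π² × 109×10⁹ × 4.649×10^-7 / 5.080² = 1.938×10^4 N
Factor of safety n = P_cr / P = 19.380 / 8.42 = 2.30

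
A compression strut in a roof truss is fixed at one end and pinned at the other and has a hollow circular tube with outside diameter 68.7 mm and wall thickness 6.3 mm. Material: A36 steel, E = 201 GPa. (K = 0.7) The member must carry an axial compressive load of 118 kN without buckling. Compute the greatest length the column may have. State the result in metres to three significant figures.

Inner diameter d_i = 68.7 − 2×6.3 = 56.10 mm
I = π(d_o⁴ − d_i⁴)/64 = π(68.7⁴ − 56.10⁴)/64 = 6.072×10^5 mm⁴
I = 6.072×10^-7 m⁴
At the buckling limit P_cr = P = 1.180×10^5 N
From P_cr = π²EI/(K·L)²:  L = (1/K)·√(π²EI/P_cr) = (1/0.7)·√(π²×2.01×10^11×6.072×10^-7/1.180×10^5)
L = 4.56 m

L_max ≈ 4.56 m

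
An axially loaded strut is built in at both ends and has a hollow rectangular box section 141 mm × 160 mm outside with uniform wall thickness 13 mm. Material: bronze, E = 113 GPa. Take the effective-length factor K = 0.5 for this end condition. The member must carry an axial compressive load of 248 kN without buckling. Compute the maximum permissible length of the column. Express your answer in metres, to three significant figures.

L_max ≈ 19.2 m

Inner dimensions: h_i = 160 − 2×13 = 134.0 mm, b_i = 141 − 2×13 = 115.0 mm
Weak-axis I_min = (h_o·b_o³ − h_i·b_i³)/12 with b_o = 141, b_i = 115.0 mm (shorter outer/inner sides).
I_min = (160×141³ − 134.0×115.0³)/12 = 2.039×10^7 mm⁴
I = 2.039×10^-5 m⁴
At the buckling limit P_cr = P = 2.480×10^5 N
From P_cr = π²EI/(K·L)²:  L = (1/K)·√(π²EI/P_cr) = (1/0.5)·√(π²×1.13×10^11×2.039×10^-5/2.480×10^5)
L = 19.2 m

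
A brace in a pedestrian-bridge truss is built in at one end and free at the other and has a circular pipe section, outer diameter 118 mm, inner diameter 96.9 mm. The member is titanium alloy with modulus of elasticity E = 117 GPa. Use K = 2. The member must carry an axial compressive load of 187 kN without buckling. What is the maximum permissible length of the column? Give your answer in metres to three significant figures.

L_max ≈ 2.83 m

d_o = 118 mm, d_i = 96.9 mm
I = π(d_o⁴ − d_i⁴)/64 = π(118⁴ − 96.90⁴)/64 = 5.189×10^6 mm⁴
I = 5.189×10^-6 m⁴
At the buckling limit P_cr = P = 1.870×10^5 N
From P_cr = π²EI/(K·L)²:  L = (1/K)·√(π²EI/P_cr) = (1/2)·√(π²×1.17×10^11×5.189×10^-6/1.870×10^5)
L = 2.83 m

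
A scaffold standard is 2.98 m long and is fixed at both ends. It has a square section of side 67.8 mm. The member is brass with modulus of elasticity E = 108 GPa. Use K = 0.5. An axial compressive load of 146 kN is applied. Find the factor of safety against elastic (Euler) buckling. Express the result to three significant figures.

n ≈ 5.79

I = a⁴/12 = 67.8⁴/12 = 1.761×10^6 mm⁴
I = 1.761×10^6 mm⁴ = 1.761×10^-6 m⁴
Effective length L_e = K·L = 0.5 × 2.98 = 1.490 m
P_cr = π²EI / L_e² = π² × 108×10⁹ × 1.761×10^-6 / 1.490² = 8.455×10^5 N
Factor of safety n = P_cr / P = 845.45 / 146 = 5.79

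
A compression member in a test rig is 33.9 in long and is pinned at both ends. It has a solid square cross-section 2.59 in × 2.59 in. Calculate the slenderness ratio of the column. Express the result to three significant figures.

I = a⁴/12 = 2.59⁴/12 = 3.750 in⁴
A = 6.708 in²;  r_min = √(I/A) = √(3.750/6.708) = 0.7477 in
L_e = K·L = 1 × 33.9 = 33.90 in
λ = L_e / r_min = 33.900 / 0.7477 = 45.3

λ ≈ 45.3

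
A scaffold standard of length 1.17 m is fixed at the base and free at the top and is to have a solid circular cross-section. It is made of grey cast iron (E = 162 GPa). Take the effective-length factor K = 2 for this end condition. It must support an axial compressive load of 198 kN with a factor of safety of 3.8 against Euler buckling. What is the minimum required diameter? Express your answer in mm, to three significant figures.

d ≈ 85.1 mm

Required P_cr = n·P = 3.8 × 198 = 752.4 kN
L_e = K·L = 2 × 1.17 = 2.340 m
Required I = P_cr·L_e²/(π²E) = 7.524×10^5 × 2.340² / (π² × 1.62×10^11) = 2.577×10^-6 m⁴
I_req = 2.577×10^6 mm⁴
Solid circle: I = πd⁴/64  ⇒  d = (64I/π)^(1/4) = (64×2.577×10^6/π)^(1/4) = 85.1 mm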